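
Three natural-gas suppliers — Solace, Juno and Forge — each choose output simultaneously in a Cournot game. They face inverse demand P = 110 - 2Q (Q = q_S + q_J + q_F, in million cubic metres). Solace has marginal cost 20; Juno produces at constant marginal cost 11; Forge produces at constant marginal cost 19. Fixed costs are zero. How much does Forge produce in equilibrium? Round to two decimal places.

Solace's profit: π_S = (110 - 2Q)q_S - (20q_S). Setting ∂π_S/∂q_S = 0: 90 - 4q_S - 2(q_J + q_F) = 0.
Juno's profit: π_J = (110 - 2Q)q_J - (11q_J). Setting ∂π_J/∂q_J = 0: 99 - 4q_J - 2(q_S + q_F) = 0.
Forge's profit: π_F = (110 - 2Q)q_F - (19q_F). Setting ∂π_F/∂q_F = 0: 91 - 4q_F - 2(q_S + q_J) = 0.
Adding the 3 first-order conditions: 280 − 8Q = 0, so Q = 35.
Back-substituting: q_S = (90 − 70)/2 = 10, q_J = (99 − 70)/2 = 29/2, q_F = (91 − 70)/2 = 21/2.

10.50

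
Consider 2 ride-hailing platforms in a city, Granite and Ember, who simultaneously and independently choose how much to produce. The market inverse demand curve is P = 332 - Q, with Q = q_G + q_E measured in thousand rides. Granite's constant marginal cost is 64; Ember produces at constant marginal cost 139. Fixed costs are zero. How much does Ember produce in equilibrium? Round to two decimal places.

39.33

Granite's profit: π_G = (332 - Q)q_G - (64q_G). Setting ∂π_G/∂q_G = 0: 268 - 2q_G - (q_E) = 0.
Ember's first-order condition: 193 - 2q_E - (q_G) = 0.
Best responses: q_G = (268 - q_E)/2, q_E = (193 - q_G)/2.
Solving the pair: q_G = 343/3, q_E = 118/3.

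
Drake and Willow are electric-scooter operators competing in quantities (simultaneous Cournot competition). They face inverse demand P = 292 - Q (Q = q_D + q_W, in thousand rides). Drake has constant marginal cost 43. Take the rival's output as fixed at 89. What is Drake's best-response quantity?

With the rival's output fixed at 89, Drake's profit is π_D = (292 - 89 - q_D)q_D - (43q_D) = (203 - q_D)q_D - (43q_D).
∂π_D/∂q_D = 160 - 2q_D = 0, so q_D = 80.

80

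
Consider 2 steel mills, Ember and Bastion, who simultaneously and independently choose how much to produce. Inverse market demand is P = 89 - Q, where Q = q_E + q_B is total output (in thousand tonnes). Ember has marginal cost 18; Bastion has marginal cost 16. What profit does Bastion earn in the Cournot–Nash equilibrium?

Ember's profit: π_E = (89 - Q)q_E - (18q_E). Setting ∂π_E/∂q_E = 0: 71 - 2q_E - (q_B) = 0.
Bastion's first-order condition: 73 - 2q_B - (q_E) = 0.
So q_E = (71 - q_B)/2 and q_B = (73 - q_E)/2.
Solving the pair: q_E = 23, q_B = 25.
Price P = 89 - 48 = 41.
Bastion's profit: (41 - 16)·25 = 625.

625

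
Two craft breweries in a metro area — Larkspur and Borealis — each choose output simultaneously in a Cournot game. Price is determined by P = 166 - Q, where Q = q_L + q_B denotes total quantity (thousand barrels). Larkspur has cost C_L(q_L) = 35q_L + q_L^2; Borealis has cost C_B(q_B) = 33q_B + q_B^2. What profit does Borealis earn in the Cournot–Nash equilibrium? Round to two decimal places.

Larkspur's profit: π_L = (166 - Q)q_L - (35q_L + q_L²). Setting ∂π_L/∂q_L = 0: 131 - 4q_L - (q_B) = 0.
Borealis's profit: π_B = (166 - Q)q_B - (33q_B + q_B²). Setting ∂π_B/∂q_B = 0: 133 - 4q_B - (q_L) = 0.
Best responses: q_L = (131 - q_B)/4, q_B = (133 - q_L)/4.
Substituting one into the other gives q_L = 391/15 and q_B = 401/15.
Price P = 166 - 264/5 = 566/5.
Borealis's profit: (566/5)·(401/15) - 33·(401/15) - (401/15)² = 1429.3422.

1429.34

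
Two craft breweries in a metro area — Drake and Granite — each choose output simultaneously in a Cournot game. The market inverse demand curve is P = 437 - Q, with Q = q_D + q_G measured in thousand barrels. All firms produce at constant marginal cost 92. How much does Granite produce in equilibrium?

A representative firm's profit is π_i = q_i(437 - Q) - 92q_i.
First-order condition (treating rivals' output as given): 345 - 2q_i - q_j = 0.
With identical firms every q_j equals q_i, so q_j = q_i and 345 = 3q_i, giving q_i = 115.

115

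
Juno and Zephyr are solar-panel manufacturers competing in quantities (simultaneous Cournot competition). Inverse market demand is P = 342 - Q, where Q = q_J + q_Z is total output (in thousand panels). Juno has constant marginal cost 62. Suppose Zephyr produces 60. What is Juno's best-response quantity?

110

With the rival's output fixed at 60, Juno's profit is π_J = (342 - 60 - q_J)q_J - (62q_J) = (282 - q_J)q_J - (62q_J).
∂π_J/∂q_J = 220 - 2q_J = 0, so q_J = 110.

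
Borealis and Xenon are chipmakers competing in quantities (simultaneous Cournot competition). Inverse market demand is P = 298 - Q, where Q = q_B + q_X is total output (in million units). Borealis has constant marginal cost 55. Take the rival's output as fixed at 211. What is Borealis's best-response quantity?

16

With the rival's output fixed at 211, Borealis's profit is π_B = (298 - 211 - q_B)q_B - (55q_B) = (87 - q_B)q_B - (55q_B).
∂π_B/∂q_B = 32 - 2q_B = 0, so q_B = 16.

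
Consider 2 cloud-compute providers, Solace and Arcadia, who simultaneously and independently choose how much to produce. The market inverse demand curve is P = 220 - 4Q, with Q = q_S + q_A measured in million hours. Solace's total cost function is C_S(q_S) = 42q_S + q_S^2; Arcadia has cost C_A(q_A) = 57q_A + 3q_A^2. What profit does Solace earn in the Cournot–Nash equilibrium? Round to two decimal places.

1100.94

Solace's profit: π_S = (220 - 4Q)q_S - (42q_S + q_S²). Setting ∂π_S/∂q_S = 0: 178 - 10q_S - 4(q_A) = 0.
Arcadia's profit: π_A = (220 - 4Q)q_A - (57q_A + 3q_A²). Setting ∂π_A/∂q_A = 0: 163 - 14q_A - 4(q_S) = 0.
Rearranging gives the reaction functions q_S = (178 - 4q_A)/10 and q_A = (163 - 4q_S)/14.
Solving the pair: q_S = 460/31, q_A = 459/62.
Price P = 220 - 4·(1379/62) = 131.0323.
Solace's profit: 131.0323·(460/31) - 42·(460/31) - (460/31)² = 1100.9365.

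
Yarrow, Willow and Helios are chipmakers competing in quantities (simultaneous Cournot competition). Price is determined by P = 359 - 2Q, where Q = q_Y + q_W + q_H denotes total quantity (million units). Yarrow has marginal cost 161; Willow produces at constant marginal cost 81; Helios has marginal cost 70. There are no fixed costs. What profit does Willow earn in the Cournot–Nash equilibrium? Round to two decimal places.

Yarrow's profit: π_Y = (359 - 2Q)q_Y - (161q_Y). Setting ∂π_Y/∂q_Y = 0: 198 - 4q_Y - 2(q_W + q_H) = 0.
Willow's first-order condition: 278 - 4q_W - 2(q_Y + q_H) = 0.
Helios's first-order condition: 289 - 4q_H - 2(q_Y + q_W) = 0.
Summing all 3 equations gives 765 − 8Q = 0, hence Q = 765/8.
Back-substituting: q_Y = (198 − 765/4)/2 = 27/8, q_W = (278 − 765/4)/2 = 347/8, q_H = (289 − 765/4)/2 = 391/8.
Price P = 359 - 2·(765/8) = 671/4.
Willow's profit: (671/4 - 81)·(347/8) = 3762.7813.

3762.78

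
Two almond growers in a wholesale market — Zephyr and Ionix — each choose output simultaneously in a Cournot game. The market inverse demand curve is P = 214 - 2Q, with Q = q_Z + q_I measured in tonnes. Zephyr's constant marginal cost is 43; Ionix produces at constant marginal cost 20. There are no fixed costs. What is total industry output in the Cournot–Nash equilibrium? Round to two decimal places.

Zephyr's profit: π_Z = (214 - 2Q)q_Z - (43q_Z). Setting ∂π_Z/∂q_Z = 0: 171 - 4q_Z - 2(q_I) = 0.
Ionix's profit: π_I = (214 - 2Q)q_I - (20q_I). Setting ∂π_I/∂q_I = 0: 194 - 4q_I - 2(q_Z) = 0.
Best responses: q_Z = (171 - 2q_I)/4, q_I = (194 - 2q_Z)/4.
Substituting one into the other gives q_Z = 74/3 and q_I = 217/6.
Total output Q = 74/3 + 217/6 = 365/6.

60.83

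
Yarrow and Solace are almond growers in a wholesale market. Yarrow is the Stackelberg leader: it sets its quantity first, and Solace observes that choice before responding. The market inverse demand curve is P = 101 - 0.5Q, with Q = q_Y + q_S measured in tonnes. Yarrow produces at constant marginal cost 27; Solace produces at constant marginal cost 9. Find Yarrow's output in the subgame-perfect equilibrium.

The follower Solace best-responds to any q_Y: π_S = (101 - 0.5Q)q_S - 9q_S.
Setting the follower's marginal profit to zero, 92 - (1/2)q_Y - q_S = 0, i.e. q_S = (92 - (1/2)q_Y).
Yarrow substitutes q_S(q_Y) into its own profit: π_Y = q_Y(101 - (1/2)q_Y - (92 - (1/2)q_Y)/2) - 27q_Y = (55 - (1/4)q_Y)q_Y - 27q_Y.
Leader FOC: 28 - (1/2)q_Y = 0, so q_Y = 56.
Then q_S = (92 - (1/2)·56) = 64.

56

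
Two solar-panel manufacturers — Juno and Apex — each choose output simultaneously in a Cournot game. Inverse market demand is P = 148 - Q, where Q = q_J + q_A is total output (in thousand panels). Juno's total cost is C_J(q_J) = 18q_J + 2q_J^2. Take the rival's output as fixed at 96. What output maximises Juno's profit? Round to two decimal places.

With the rival's output fixed at 96, Juno's profit is π_J = (148 - 96 - q_J)q_J - (18q_J + 2q_J²) = (52 - q_J)q_J - (18q_J + 2q_J²).
∂π_J/∂q_J = 34 - 6q_J = 0, so q_J = 17/3.

5.67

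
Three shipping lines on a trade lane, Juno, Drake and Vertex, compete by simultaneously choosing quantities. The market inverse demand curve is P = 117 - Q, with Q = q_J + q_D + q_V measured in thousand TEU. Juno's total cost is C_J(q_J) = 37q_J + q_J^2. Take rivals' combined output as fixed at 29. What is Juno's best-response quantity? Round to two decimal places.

12.75

With rivals' combined output fixed at 29, Juno's profit is π_J = (117 - 29 - q_J)q_J - (37q_J + q_J²) = (88 - q_J)q_J - (37q_J + q_J²).
∂π_J/∂q_J = 51 - 4q_J = 0, so q_J = 51/4.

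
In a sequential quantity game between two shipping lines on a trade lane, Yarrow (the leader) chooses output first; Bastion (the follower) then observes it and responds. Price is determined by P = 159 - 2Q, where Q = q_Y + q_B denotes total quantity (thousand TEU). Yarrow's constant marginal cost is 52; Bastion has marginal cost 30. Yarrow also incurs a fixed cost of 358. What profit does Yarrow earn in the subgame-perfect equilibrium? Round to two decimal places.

93.56

Solve by backward induction. Given q_Y, the follower Bastion maximises π_B = (159 - 2q_Y - 2q_B)q_B - 30q_B.
∂π_B/∂q_B = 129 - 2q_Y - 4q_B = 0 gives the reaction function q_B = (129 - 2q_Y)/4.
The leader anticipates this reaction. Substituting into P = 159 - 2Q gives P = 189/2 - q_Y, so π_Y = (189/2 - q_Y)q_Y - 52q_Y.
Maximising: ∂π_Y/∂q_Y = 85/2 - 2q_Y = 0, giving q_Y = 85/4.
Then q_B = (129 - 2·(85/4))/4 = 173/8.
Price P = 159 - 2·(343/8) = 293/4.
Yarrow's profit: (293/4 - 52)·(85/4) - 358 = 1497/16.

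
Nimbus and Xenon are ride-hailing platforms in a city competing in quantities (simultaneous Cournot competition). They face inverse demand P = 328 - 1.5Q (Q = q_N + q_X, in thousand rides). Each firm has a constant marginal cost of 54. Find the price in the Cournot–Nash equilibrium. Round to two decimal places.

145.33

A representative firm's profit is π_i = q_i(328 - 1.5Q) - 54q_i.
Setting ∂π_i/∂q_i = 0 with rivals' quantities fixed: 274 - 3q_i - (3/2)q_j = 0.
With identical firms every q_j equals q_i, so q_j = q_i and 274 = (9/2)q_i, giving q_i = 548/9.
Total output Q = 1096/9, so price P = 328 - (3/2)·(1096/9) = 436/3.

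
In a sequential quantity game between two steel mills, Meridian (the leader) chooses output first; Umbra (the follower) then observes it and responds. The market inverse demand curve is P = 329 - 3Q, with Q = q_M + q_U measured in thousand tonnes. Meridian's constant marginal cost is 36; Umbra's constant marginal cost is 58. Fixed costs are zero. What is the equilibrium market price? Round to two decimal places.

114.75

The follower Umbra best-responds to any q_M: π_U = (329 - 3Q)q_U - 58q_U.
Setting the follower's marginal profit to zero, 271 - 3q_M - 6q_U = 0, i.e. q_U = (271 - 3q_M)/6.
Meridian substitutes q_U(q_M) into its own profit: π_M = q_M(329 - 3q_M - (271 - 3q_M)/2) - 36q_M = (387/2 - (3/2)q_M)q_M - 36q_M.
Leader FOC: 315/2 - 3q_M = 0, so q_M = 105/2.
Then q_U = (271 - 3·(105/2))/6 = 227/12.
Total output Q = 857/12, so price P = 329 - 3·(857/12) = 459/4.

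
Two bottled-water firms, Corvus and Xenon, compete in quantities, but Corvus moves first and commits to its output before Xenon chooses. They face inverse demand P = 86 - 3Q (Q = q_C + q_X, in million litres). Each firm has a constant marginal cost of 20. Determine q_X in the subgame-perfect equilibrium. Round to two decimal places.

5.50

Solve by backward induction. Given q_C, the follower Xenon maximises π_X = (86 - 3q_C - 3q_X)q_X - 20q_X.
∂π_X/∂q_X = 66 - 3q_C - 6q_X = 0 gives the reaction function q_X = (66 - 3q_C)/6.
Corvus substitutes q_X(q_C) into its own profit: π_C = q_C(86 - 3q_C - (66 - 3q_C)/2) - 20q_C = (53 - (3/2)q_C)q_C - 20q_C.
Leader FOC: 33 - 3q_C = 0, so q_C = 11.
Then q_X = (66 - 3·11)/6 = 11/2.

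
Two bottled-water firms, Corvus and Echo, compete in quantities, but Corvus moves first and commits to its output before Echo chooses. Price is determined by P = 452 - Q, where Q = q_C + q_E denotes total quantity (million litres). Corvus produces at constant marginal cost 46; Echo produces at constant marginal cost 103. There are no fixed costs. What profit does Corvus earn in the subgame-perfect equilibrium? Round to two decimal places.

The follower Echo best-responds to any q_C: π_E = (452 - Q)q_E - 103q_E.
Follower FOC: 349 - q_C - 2q_E = 0, so q_E(q_C) = (349 - q_C)/2.
Corvus substitutes q_E(q_C) into its own profit: π_C = q_C(452 - q_C - (349 - q_C)/2) - 46q_C = (555/2 - (1/2)q_C)q_C - 46q_C.
Maximising: ∂π_C/∂q_C = 463/2 - q_C = 0, giving q_C = 463/2.
Then q_E = (349 - 463/2)/2 = 235/4.
Price P = 452 - 1161/4 = 647/4.
Corvus's profit: (647/4 - 46)·(463/2) = 26796.1250.

26796.13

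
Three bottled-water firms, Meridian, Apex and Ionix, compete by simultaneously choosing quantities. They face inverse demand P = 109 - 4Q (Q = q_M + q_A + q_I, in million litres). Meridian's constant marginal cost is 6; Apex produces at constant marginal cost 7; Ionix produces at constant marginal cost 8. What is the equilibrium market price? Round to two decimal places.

32.50

Meridian's profit: π_M = (109 - 4Q)q_M - (6q_M). Setting ∂π_M/∂q_M = 0: 103 - 8q_M - 4(q_A + q_I) = 0.
Apex's profit: π_A = (109 - 4Q)q_A - (7q_A). Setting ∂π_A/∂q_A = 0: 102 - 8q_A - 4(q_M + q_I) = 0.
Ionix's first-order condition: 101 - 8q_I - 4(q_M + q_A) = 0.
Adding the 3 conditions: 306 − 8Q − 8Q = 0, i.e. Q = 153/8.
Back-substituting: q_M = (103 − 153/2)/4 = 53/8, q_A = (102 − 153/2)/4 = 51/8, q_I = (101 − 153/2)/4 = 49/8.
Total output Q = 153/8, so price P = 109 - 4·(153/8) = 65/2.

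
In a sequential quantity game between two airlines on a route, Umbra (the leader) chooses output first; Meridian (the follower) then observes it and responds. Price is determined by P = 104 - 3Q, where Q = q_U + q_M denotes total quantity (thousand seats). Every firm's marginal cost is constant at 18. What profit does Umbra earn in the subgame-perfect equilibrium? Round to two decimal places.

Solve by backward induction. Given q_U, the follower Meridian maximises π_M = (104 - 3q_U - 3q_M)q_M - 18q_M.
Follower FOC: 86 - 3q_U - 6q_M = 0, so q_M(q_U) = (86 - 3q_U)/6.
Umbra substitutes q_M(q_U) into its own profit: π_U = q_U(104 - 3q_U - (86 - 3q_U)/2) - 18q_U = (61 - (3/2)q_U)q_U - 18q_U.
The leader's first-order condition 43 - 3q_U = 0 yields q_U = 43/3.
Then q_M = (86 - 3·(43/3))/6 = 43/6.
Price P = 104 - 3·(43/2) = 79/2.
Umbra's profit: (79/2 - 18)·(43/3) = 1849/6.

308.17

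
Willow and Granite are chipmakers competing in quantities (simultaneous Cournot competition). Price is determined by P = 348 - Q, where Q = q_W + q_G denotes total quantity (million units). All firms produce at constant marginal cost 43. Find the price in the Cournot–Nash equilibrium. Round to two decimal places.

144.67

A representative firm's profit is π_i = q_i(348 - Q) - 43q_i.
Setting ∂π_i/∂q_i = 0 with rivals' quantities fixed: 305 - 2q_i - q_j = 0.
By symmetry each firm produces the same amount; substituting q_j = q_i yields q_i = 305/3.
Total output Q = 610/3, so price P = 348 - 610/3 = 434/3.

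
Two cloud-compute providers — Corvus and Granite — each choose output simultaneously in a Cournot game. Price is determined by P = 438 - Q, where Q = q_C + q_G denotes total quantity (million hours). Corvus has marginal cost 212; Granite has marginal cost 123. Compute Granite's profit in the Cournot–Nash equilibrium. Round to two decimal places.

18135.11

Corvus's profit: π_C = (438 - Q)q_C - (212q_C). Setting ∂π_C/∂q_C = 0: 226 - 2q_C - (q_G) = 0.
Granite's first-order condition: 315 - 2q_G - (q_C) = 0.
So q_C = (226 - q_G)/2 and q_G = (315 - q_C)/2.
Substituting one into the other gives q_C = 137/3 and q_G = 404/3.
Price P = 438 - 541/3 = 773/3.
Granite's profit: (773/3 - 123)·(404/3) = 18135.1111.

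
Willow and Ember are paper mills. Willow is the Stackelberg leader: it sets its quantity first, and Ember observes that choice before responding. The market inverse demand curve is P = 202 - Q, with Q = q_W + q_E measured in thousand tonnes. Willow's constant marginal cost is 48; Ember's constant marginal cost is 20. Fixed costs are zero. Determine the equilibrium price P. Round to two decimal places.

Solve by backward induction. Given q_W, the follower Ember maximises π_E = (202 - q_W - q_E)q_E - 20q_E.
Follower FOC: 182 - q_W - 2q_E = 0, so q_E(q_W) = (182 - q_W)/2.
Willow substitutes q_E(q_W) into its own profit: π_W = q_W(202 - q_W - (182 - q_W)/2) - 48q_W = (111 - (1/2)q_W)q_W - 48q_W.
Maximising: ∂π_W/∂q_W = 63 - q_W = 0, giving q_W = 63.
Then q_E = (182 - 63)/2 = 119/2.
Total output Q = 245/2, so price P = 202 - 245/2 = 159/2.

79.50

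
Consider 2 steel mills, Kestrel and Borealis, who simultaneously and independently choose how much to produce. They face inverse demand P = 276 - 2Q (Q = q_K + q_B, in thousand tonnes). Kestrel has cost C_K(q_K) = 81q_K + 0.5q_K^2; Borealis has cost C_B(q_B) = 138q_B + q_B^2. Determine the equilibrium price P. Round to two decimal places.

Kestrel's profit: π_K = (276 - 2Q)q_K - (81q_K + (1/2)q_K²). Setting ∂π_K/∂q_K = 0: 195 - 5q_K - 2(q_B) = 0.
Borealis's profit: π_B = (276 - 2Q)q_B - (138q_B + q_B²). Setting ∂π_B/∂q_B = 0: 138 - 6q_B - 2(q_K) = 0.
Best responses: q_K = (195 - 2q_B)/5, q_B = (138 - 2q_K)/6.
Solving the pair: q_K = 447/13, q_B = 150/13.
Total output Q = 597/13, so price P = 276 - 2·(597/13) = 184.1538.

184.15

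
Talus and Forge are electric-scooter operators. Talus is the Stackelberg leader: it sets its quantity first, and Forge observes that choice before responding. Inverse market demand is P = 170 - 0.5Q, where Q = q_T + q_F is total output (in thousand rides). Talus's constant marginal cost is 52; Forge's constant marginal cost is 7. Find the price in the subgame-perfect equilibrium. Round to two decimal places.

70.25

Solve by backward induction. Given q_T, the follower Forge maximises π_F = (170 - (1/2)q_T - (1/2)q_F)q_F - 7q_F.
Follower FOC: 163 - (1/2)q_T - q_F = 0, so q_F(q_T) = (163 - (1/2)q_T).
Talus substitutes q_F(q_T) into its own profit: π_T = q_T(170 - (1/2)q_T - (163 - (1/2)q_T)/2) - 52q_T = (177/2 - (1/4)q_T)q_T - 52q_T.
Leader FOC: 73/2 - (1/2)q_T = 0, so q_T = 73.
Then q_F = (163 - (1/2)·73) = 253/2.
Total output Q = 399/2, so price P = 170 - (1/2)·(399/2) = 281/4.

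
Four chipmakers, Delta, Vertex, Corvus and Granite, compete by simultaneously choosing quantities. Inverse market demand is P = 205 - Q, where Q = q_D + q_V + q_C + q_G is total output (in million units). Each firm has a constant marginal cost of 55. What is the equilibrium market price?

A representative firm's profit is π_i = q_i(205 - Q) - 55q_i.
First-order condition (treating rivals' output as given): 150 - 2q_i - Σ_{j≠i} q_j = 0.
With identical firms every q_j equals q_i, so Σ_{j≠i} q_j = 3q_i and 150 = 5q_i, giving q_i = 30.
Total output Q = 120, so price P = 205 - 120 = 85.

85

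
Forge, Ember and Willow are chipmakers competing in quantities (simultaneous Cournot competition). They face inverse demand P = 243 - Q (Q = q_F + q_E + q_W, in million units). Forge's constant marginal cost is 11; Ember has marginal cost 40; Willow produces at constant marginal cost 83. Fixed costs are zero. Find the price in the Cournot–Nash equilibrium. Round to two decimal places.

Forge's profit: π_F = (243 - Q)q_F - (11q_F). Setting ∂π_F/∂q_F = 0: 232 - 2q_F - (q_E + q_W) = 0.
Ember's first-order condition: 203 - 2q_E - (q_F + q_W) = 0.
Willow's profit: π_W = (243 - Q)q_W - (83q_W). Setting ∂π_W/∂q_W = 0: 160 - 2q_W - (q_F + q_E) = 0.
Adding the 3 conditions: 595 − 2Q − 2Q = 0, i.e. Q = 595/4.
Back-substituting: q_F = (232 − 595/4) = 333/4, q_E = (203 − 595/4) = 217/4, q_W = (160 − 595/4) = 45/4.
Total output Q = 595/4, so price P = 243 - 595/4 = 377/4.

94.25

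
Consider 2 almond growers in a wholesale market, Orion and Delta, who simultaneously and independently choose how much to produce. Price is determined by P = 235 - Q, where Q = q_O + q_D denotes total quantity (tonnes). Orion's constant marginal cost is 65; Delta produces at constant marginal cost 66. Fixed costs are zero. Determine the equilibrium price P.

Orion's profit: π_O = (235 - Q)q_O - (65q_O). Setting ∂π_O/∂q_O = 0: 170 - 2q_O - (q_D) = 0.
Delta's first-order condition: 169 - 2q_D - (q_O) = 0.
Rearranging gives the reaction functions q_O = (170 - q_D)/2 and q_D = (169 - q_O)/2.
Solving the pair: q_O = 57, q_D = 56.
Total output Q = 113, so price P = 235 - 113 = 122.

122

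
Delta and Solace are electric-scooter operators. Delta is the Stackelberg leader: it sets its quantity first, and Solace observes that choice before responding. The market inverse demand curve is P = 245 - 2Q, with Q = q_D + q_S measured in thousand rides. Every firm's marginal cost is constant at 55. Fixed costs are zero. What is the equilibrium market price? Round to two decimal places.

102.50

Solve by backward induction. Given q_D, the follower Solace maximises π_S = (245 - 2q_D - 2q_S)q_S - 55q_S.
Setting the follower's marginal profit to zero, 190 - 2q_D - 4q_S = 0, i.e. q_S = (190 - 2q_D)/4.
Delta substitutes q_S(q_D) into its own profit: π_D = q_D(245 - 2q_D - (190 - 2q_D)/2) - 55q_D = (150 - q_D)q_D - 55q_D.
Maximising: ∂π_D/∂q_D = 95 - 2q_D = 0, giving q_D = 95/2.
Then q_S = (190 - 2·(95/2))/4 = 95/4.
Total output Q = 285/4, so price P = 245 - 2·(285/4) = 205/2.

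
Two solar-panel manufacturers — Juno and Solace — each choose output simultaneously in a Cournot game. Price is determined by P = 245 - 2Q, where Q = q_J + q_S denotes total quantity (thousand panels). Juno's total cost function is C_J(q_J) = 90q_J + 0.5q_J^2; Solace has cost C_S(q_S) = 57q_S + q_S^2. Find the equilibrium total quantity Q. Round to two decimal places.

Juno's profit: π_J = (245 - 2Q)q_J - (90q_J + (1/2)q_J²). Setting ∂π_J/∂q_J = 0: 155 - 5q_J - 2(q_S) = 0.
Solace's profit: π_S = (245 - 2Q)q_S - (57q_S + q_S²). Setting ∂π_S/∂q_S = 0: 188 - 6q_S - 2(q_J) = 0.
So q_J = (155 - 2q_S)/5 and q_S = (188 - 2q_J)/6.
Substituting one into the other gives q_J = 277/13 and q_S = 315/13.
Total output Q = 277/13 + 315/13 = 592/13.

45.54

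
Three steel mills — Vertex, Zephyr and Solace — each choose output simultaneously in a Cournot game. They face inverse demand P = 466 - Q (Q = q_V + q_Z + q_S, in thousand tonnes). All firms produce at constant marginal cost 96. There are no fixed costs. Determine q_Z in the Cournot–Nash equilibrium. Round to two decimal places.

A representative firm's profit is π_i = q_i(466 - Q) - 96q_i.
Setting ∂π_i/∂q_i = 0 with rivals' quantities fixed: 370 - 2q_i - Σ_{j≠i} q_j = 0.
With identical firms every q_j equals q_i, so Σ_{j≠i} q_j = 2q_i and 370 = 4q_i, giving q_i = 185/2.

92.50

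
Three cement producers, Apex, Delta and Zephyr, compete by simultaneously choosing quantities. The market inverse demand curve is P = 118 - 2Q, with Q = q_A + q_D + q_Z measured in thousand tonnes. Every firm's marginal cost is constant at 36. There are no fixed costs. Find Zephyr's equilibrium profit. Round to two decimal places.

210.13

A representative firm's profit is π_i = q_i(118 - 2Q) - 36q_i.
Setting ∂π_i/∂q_i = 0 with rivals' quantities fixed: 82 - 4q_i - 2·Σ_{j≠i} q_j = 0.
With identical firms every q_j equals q_i, so Σ_{j≠i} q_j = 2q_i and 82 = 8q_i, giving q_i = 41/4.
Price P = 118 - 2·(123/4) = 113/2.
Zephyr's profit: (113/2 - 36)·(41/4) = 1681/8.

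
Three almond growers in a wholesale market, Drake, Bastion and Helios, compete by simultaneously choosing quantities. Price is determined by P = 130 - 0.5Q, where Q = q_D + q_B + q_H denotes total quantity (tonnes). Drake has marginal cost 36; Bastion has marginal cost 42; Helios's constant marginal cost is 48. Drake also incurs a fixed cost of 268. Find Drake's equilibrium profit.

Drake's profit: π_D = (130 - 0.5Q)q_D - (36q_D). Setting ∂π_D/∂q_D = 0: 94 - q_D - (1/2)(q_B + q_H) = 0.
Bastion's first-order condition: 88 - q_B - (1/2)(q_D + q_H) = 0.
Helios's profit: π_H = (130 - 0.5Q)q_H - (48q_H). Setting ∂π_H/∂q_H = 0: 82 - q_H - (1/2)(q_D + q_B) = 0.
Summing all 3 equations gives 264 − 2Q = 0, hence Q = 132.
Back-substituting: q_D = (94 − 66)/(1/2) = 56, q_B = (88 − 66)/(1/2) = 44, q_H = (82 − 66)/(1/2) = 32.
Price P = 130 - (1/2)·132 = 64.
Drake's profit: (64 - 36)·56 - 268 = 1300.

1300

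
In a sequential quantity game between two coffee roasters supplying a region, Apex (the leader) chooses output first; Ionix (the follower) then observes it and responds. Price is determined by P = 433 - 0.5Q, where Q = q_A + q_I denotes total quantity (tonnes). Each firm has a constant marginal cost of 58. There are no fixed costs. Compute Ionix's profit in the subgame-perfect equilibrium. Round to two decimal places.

The follower Ionix best-responds to any q_A: π_I = (433 - 0.5Q)q_I - 58q_I.
Setting the follower's marginal profit to zero, 375 - (1/2)q_A - q_I = 0, i.e. q_I = (375 - (1/2)q_A).
Apex substitutes q_I(q_A) into its own profit: π_A = q_A(433 - (1/2)q_A - (375 - (1/2)q_A)/2) - 58q_A = (491/2 - (1/4)q_A)q_A - 58q_A.
Leader FOC: 375/2 - (1/2)q_A = 0, so q_A = 375.
Then q_I = (375 - (1/2)·375) = 375/2.
Price P = 433 - (1/2)·(1125/2) = 607/4.
Ionix's profit: (607/4 - 58)·(375/2) = 17578.1250.

17578.13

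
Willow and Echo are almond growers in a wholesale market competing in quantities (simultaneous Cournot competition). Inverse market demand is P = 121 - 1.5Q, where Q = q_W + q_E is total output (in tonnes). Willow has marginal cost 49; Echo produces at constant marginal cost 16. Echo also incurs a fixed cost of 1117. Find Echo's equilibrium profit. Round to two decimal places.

Willow's profit: π_W = (121 - 1.5Q)q_W - (49q_W). Setting ∂π_W/∂q_W = 0: 72 - 3q_W - (3/2)(q_E) = 0.
Echo's profit: π_E = (121 - 1.5Q)q_E - (16q_E). Setting ∂π_E/∂q_E = 0: 105 - 3q_E - (3/2)(q_W) = 0.
So q_W = (72 - (3/2)q_E)/3 and q_E = (105 - (3/2)q_W)/3.
Solving the pair: q_W = 26/3, q_E = 92/3.
Price P = 121 - (3/2)·(118/3) = 62.
Echo's profit: (62 - 16)·(92/3) - 1117 = 881/3.

293.67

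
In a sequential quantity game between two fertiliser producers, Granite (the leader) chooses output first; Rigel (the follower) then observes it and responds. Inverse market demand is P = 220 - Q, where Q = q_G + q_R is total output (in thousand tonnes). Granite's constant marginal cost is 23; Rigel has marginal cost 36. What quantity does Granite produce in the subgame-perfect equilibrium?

105

The follower Rigel best-responds to any q_G: π_R = (220 - Q)q_R - 36q_R.
∂π_R/∂q_R = 184 - q_G - 2q_R = 0 gives the reaction function q_R = (184 - q_G)/2.
The leader anticipates this reaction. Substituting into P = 220 - Q gives P = 128 - (1/2)q_G, so π_G = (128 - (1/2)q_G)q_G - 23q_G.
Maximising: ∂π_G/∂q_G = 105 - q_G = 0, giving q_G = 105.
Then q_R = (184 - 105)/2 = 79/2.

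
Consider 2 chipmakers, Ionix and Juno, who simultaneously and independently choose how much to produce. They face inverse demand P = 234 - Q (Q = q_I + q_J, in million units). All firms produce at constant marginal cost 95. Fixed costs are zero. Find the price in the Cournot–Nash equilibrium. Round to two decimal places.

A representative firm's profit is π_i = q_i(234 - Q) - 95q_i.
First-order condition (treating rivals' output as given): 139 - 2q_i - q_j = 0.
By symmetry each firm produces the same amount; substituting q_j = q_i yields q_i = 139/3.
Total output Q = 278/3, so price P = 234 - 278/3 = 424/3.

141.33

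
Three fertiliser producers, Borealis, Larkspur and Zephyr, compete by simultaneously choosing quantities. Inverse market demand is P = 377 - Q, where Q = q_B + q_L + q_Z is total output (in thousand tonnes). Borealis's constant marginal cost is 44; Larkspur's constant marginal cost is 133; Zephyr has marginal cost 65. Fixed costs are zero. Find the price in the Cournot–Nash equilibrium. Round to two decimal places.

Borealis's profit: π_B = (377 - Q)q_B - (44q_B). Setting ∂π_B/∂q_B = 0: 333 - 2q_B - (q_L + q_Z) = 0.
Larkspur's profit: π_L = (377 - Q)q_L - (133q_L). Setting ∂π_L/∂q_L = 0: 244 - 2q_L - (q_B + q_Z) = 0.
Zephyr's first-order condition: 312 - 2q_Z - (q_B + q_L) = 0.
Summing all 3 equations gives 889 − 4Q = 0, hence Q = 889/4.
Back-substituting: q_B = (333 − 889/4) = 443/4, q_L = (244 − 889/4) = 87/4, q_Z = (312 − 889/4) = 359/4.
Total output Q = 889/4, so price P = 377 - 889/4 = 619/4.

154.75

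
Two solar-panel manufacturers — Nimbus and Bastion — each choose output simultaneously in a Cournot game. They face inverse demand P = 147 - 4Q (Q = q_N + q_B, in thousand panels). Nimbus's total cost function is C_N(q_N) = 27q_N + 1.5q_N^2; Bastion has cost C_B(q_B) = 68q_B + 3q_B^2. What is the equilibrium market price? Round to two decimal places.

96.19

Nimbus's profit: π_N = (147 - 4Q)q_N - (27q_N + (3/2)q_N²). Setting ∂π_N/∂q_N = 0: 120 - 11q_N - 4(q_B) = 0.
Bastion's first-order condition: 79 - 14q_B - 4(q_N) = 0.
Rearranging gives the reaction functions q_N = (120 - 4q_B)/11 and q_B = (79 - 4q_N)/14.
Solving the pair: q_N = 682/69, q_B = 389/138.
Total output Q = 1753/138, so price P = 147 - 4·(1753/138) = 96.1884.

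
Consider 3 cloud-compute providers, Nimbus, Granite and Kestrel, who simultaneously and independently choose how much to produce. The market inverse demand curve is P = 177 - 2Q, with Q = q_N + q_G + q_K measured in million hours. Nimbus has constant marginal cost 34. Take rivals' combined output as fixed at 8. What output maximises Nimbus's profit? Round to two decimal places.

With rivals' combined output fixed at 8, Nimbus's profit is π_N = (177 - 2·8 - 2q_N)q_N - (34q_N) = (161 - 2q_N)q_N - (34q_N).
∂π_N/∂q_N = 127 - 4q_N = 0, so q_N = 127/4.

31.75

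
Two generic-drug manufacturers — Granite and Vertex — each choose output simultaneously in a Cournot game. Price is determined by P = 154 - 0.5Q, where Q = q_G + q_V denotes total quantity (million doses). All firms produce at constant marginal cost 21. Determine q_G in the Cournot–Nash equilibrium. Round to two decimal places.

88.67

Each firm earns π_i = (154 - 0.5Q)q_i - 21q_i.
Setting ∂π_i/∂q_i = 0 with rivals' quantities fixed: 133 - q_i - (1/2)q_j = 0.
With identical firms every q_j equals q_i, so q_j = q_i and 133 = (3/2)q_i, giving q_i = 266/3.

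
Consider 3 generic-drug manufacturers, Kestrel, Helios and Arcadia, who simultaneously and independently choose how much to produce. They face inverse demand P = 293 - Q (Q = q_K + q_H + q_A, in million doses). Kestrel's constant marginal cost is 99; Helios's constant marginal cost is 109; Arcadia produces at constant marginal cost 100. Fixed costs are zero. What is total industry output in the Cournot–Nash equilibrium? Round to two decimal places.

142.75

Kestrel's profit: π_K = (293 - Q)q_K - (99q_K). Setting ∂π_K/∂q_K = 0: 194 - 2q_K - (q_H + q_A) = 0.
Helios's first-order condition: 184 - 2q_H - (q_K + q_A) = 0.
Arcadia's first-order condition: 193 - 2q_A - (q_K + q_H) = 0.
Adding the 3 conditions: 571 − 2Q − 2Q = 0, i.e. Q = 571/4.
Back-substituting: q_K = (194 − 571/4) = 205/4, q_H = (184 − 571/4) = 165/4, q_A = (193 − 571/4) = 201/4.
Total output Q = 205/4 + 165/4 + 201/4 = 571/4.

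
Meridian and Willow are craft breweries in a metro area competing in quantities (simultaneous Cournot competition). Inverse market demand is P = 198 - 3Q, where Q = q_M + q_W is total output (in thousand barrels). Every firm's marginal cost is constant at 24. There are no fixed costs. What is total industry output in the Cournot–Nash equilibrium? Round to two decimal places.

A representative firm's profit is π_i = q_i(198 - 3Q) - 24q_i.
Setting ∂π_i/∂q_i = 0 with rivals' quantities fixed: 174 - 6q_i - 3q_j = 0.
By symmetry each firm produces the same amount; substituting q_j = q_i yields q_i = 174/9 = 58/3.
Total output Q = 58/3 + 58/3 = 116/3.

38.67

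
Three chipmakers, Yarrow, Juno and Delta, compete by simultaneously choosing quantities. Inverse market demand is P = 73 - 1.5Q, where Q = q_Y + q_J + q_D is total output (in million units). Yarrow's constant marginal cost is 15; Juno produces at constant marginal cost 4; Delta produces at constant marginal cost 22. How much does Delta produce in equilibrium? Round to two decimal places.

Yarrow's profit: π_Y = (73 - 1.5Q)q_Y - (15q_Y). Setting ∂π_Y/∂q_Y = 0: 58 - 3q_Y - (3/2)(q_J + q_D) = 0.
Juno's first-order condition: 69 - 3q_J - (3/2)(q_Y + q_D) = 0.
Delta's profit: π_D = (73 - 1.5Q)q_D - (22q_D). Setting ∂π_D/∂q_D = 0: 51 - 3q_D - (3/2)(q_Y + q_J) = 0.
Adding the 3 first-order conditions: 178 − 6Q = 0, so Q = 89/3.
Back-substituting: q_Y = (58 − 89/2)/(3/2) = 9, q_J = (69 − 89/2)/(3/2) = 49/3, q_D = (51 − 89/2)/(3/2) = 13/3.

4.33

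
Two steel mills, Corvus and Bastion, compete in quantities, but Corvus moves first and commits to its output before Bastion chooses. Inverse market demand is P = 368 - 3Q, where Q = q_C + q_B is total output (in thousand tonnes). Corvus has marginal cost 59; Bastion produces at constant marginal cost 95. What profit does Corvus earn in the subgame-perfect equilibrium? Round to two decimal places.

The follower Bastion best-responds to any q_C: π_B = (368 - 3Q)q_B - 95q_B.
∂π_B/∂q_B = 273 - 3q_C - 6q_B = 0 gives the reaction function q_B = (273 - 3q_C)/6.
The leader anticipates this reaction. Substituting into P = 368 - 3Q gives P = 463/2 - (3/2)q_C, so π_C = (463/2 - (3/2)q_C)q_C - 59q_C.
Maximising: ∂π_C/∂q_C = 345/2 - 3q_C = 0, giving q_C = 115/2.
Then q_B = (273 - 3·(115/2))/6 = 67/4.
Price P = 368 - 3·(297/4) = 581/4.
Corvus's profit: (581/4 - 59)·(115/2) = 4959.3750.

4959.38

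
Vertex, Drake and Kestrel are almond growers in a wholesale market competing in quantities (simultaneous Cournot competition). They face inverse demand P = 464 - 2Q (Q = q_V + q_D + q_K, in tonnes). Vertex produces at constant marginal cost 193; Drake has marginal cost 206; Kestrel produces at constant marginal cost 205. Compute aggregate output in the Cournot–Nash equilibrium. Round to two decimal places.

Vertex's profit: π_V = (464 - 2Q)q_V - (193q_V). Setting ∂π_V/∂q_V = 0: 271 - 4q_V - 2(q_D + q_K) = 0.
Drake's first-order condition: 258 - 4q_D - 2(q_V + q_K) = 0.
Kestrel's profit: π_K = (464 - 2Q)q_K - (205q_K). Setting ∂π_K/∂q_K = 0: 259 - 4q_K - 2(q_V + q_D) = 0.
Summing all 3 equations gives 788 − 8Q = 0, hence Q = 197/2.
Back-substituting: q_V = (271 − 197)/2 = 37, q_D = (258 − 197)/2 = 61/2, q_K = (259 − 197)/2 = 31.
Total output Q = 37 + 61/2 + 31 = 197/2.

98.50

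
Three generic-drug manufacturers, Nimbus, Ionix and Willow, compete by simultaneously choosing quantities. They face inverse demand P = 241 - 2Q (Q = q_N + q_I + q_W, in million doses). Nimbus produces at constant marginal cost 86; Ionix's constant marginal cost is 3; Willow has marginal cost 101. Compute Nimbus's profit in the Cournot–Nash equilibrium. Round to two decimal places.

236.53

Nimbus's profit: π_N = (241 - 2Q)q_N - (86q_N). Setting ∂π_N/∂q_N = 0: 155 - 4q_N - 2(q_I + q_W) = 0.
Ionix's profit: π_I = (241 - 2Q)q_I - (3q_I). Setting ∂π_I/∂q_I = 0: 238 - 4q_I - 2(q_N + q_W) = 0.
Willow's profit: π_W = (241 - 2Q)q_W - (101q_W). Setting ∂π_W/∂q_W = 0: 140 - 4q_W - 2(q_N + q_I) = 0.
Adding the 3 first-order conditions: 533 − 8Q = 0, so Q = 533/8.
Back-substituting: q_N = (155 − 533/4)/2 = 87/8, q_I = (238 − 533/4)/2 = 419/8, q_W = (140 − 533/4)/2 = 27/8.
Price P = 241 - 2·(533/8) = 431/4.
Nimbus's profit: (431/4 - 86)·(87/8) = 236.5313.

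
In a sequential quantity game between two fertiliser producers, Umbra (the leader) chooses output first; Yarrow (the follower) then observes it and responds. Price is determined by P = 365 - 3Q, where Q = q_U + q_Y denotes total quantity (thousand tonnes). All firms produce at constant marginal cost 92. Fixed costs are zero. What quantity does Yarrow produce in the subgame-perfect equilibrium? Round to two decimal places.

The follower Yarrow best-responds to any q_U: π_Y = (365 - 3Q)q_Y - 92q_Y.
Setting the follower's marginal profit to zero, 273 - 3q_U - 6q_Y = 0, i.e. q_Y = (273 - 3q_U)/6.
Umbra substitutes q_Y(q_U) into its own profit: π_U = q_U(365 - 3q_U - (273 - 3q_U)/2) - 92q_U = (457/2 - (3/2)q_U)q_U - 92q_U.
Leader FOC: 273/2 - 3q_U = 0, so q_U = 91/2.
Then q_Y = (273 - 3·(91/2))/6 = 91/4.

22.75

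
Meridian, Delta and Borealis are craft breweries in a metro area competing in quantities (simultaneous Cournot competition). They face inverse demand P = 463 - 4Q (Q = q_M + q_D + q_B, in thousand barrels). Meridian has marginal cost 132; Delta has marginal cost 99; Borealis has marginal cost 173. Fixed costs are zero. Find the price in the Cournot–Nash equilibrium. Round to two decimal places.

Meridian's profit: π_M = (463 - 4Q)q_M - (132q_M). Setting ∂π_M/∂q_M = 0: 331 - 8q_M - 4(q_D + q_B) = 0.
Delta's profit: π_D = (463 - 4Q)q_D - (99q_D). Setting ∂π_D/∂q_D = 0: 364 - 8q_D - 4(q_M + q_B) = 0.
Borealis's profit: π_B = (463 - 4Q)q_B - (173q_B). Setting ∂π_B/∂q_B = 0: 290 - 8q_B - 4(q_M + q_D) = 0.
Summing all 3 equations gives 985 − 16Q = 0, hence Q = 985/16.
Back-substituting: q_M = (331 − 985/4)/4 = 339/16, q_D = (364 − 985/4)/4 = 471/16, q_B = (290 − 985/4)/4 = 175/16.
Total output Q = 985/16, so price P = 463 - 4·(985/16) = 867/4.

216.75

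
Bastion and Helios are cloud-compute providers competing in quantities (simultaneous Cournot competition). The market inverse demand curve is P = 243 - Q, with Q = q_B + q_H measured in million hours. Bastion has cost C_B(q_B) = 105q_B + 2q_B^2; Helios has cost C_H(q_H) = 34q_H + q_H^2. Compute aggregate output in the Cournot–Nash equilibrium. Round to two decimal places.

Bastion's profit: π_B = (243 - Q)q_B - (105q_B + 2q_B²). Setting ∂π_B/∂q_B = 0: 138 - 6q_B - (q_H) = 0.
Helios's profit: π_H = (243 - Q)q_H - (34q_H + q_H²). Setting ∂π_H/∂q_H = 0: 209 - 4q_H - (q_B) = 0.
Best responses: q_B = (138 - q_H)/6, q_H = (209 - q_B)/4.
Substituting one into the other gives q_B = 343/23 and q_H = 1116/23.
Total output Q = 343/23 + 1116/23 = 1459/23.

63.43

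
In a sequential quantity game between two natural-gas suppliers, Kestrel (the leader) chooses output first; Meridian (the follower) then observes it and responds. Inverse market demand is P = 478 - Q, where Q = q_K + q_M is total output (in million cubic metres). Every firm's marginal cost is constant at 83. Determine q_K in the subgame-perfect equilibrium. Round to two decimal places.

197.50

The follower Meridian best-responds to any q_K: π_M = (478 - Q)q_M - 83q_M.
∂π_M/∂q_M = 395 - q_K - 2q_M = 0 gives the reaction function q_M = (395 - q_K)/2.
Kestrel substitutes q_M(q_K) into its own profit: π_K = q_K(478 - q_K - (395 - q_K)/2) - 83q_K = (561/2 - (1/2)q_K)q_K - 83q_K.
Leader FOC: 395/2 - q_K = 0, so q_K = 395/2.
Then q_M = (395 - 395/2)/2 = 395/4.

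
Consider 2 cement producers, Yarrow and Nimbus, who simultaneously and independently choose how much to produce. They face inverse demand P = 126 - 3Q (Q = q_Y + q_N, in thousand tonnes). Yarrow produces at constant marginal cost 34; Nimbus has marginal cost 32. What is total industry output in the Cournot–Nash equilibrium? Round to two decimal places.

20.67

Yarrow's profit: π_Y = (126 - 3Q)q_Y - (34q_Y). Setting ∂π_Y/∂q_Y = 0: 92 - 6q_Y - 3(q_N) = 0.
Nimbus's first-order condition: 94 - 6q_N - 3(q_Y) = 0.
Rearranging gives the reaction functions q_Y = (92 - 3q_N)/6 and q_N = (94 - 3q_Y)/6.
Substituting one into the other gives q_Y = 10 and q_N = 32/3.
Total output Q = 10 + 32/3 = 62/3.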